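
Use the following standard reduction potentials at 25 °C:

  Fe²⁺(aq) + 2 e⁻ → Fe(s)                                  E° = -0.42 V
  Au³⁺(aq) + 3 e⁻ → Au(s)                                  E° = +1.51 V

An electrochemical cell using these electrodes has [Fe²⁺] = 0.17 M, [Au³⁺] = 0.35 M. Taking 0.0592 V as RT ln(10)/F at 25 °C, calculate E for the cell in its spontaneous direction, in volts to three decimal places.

Au³⁺/Au is the cathode (higher E°), Fe²⁺/Fe the anode: E°cell = +1.51 − (-0.42) = +1.93 V, n = 6.
Overall: 2 Au³⁺(aq) + 3 Fe(s) → 2 Au(s) + 3 Fe²⁺(aq)
Q = [Fe²⁺]^3 / ([Au³⁺]^2); log Q = -1.397.
E = E° − (0.0592/n) log Q = +1.93 − (0.0592/6)(-1.397) = +1.944 V.

+1.944 V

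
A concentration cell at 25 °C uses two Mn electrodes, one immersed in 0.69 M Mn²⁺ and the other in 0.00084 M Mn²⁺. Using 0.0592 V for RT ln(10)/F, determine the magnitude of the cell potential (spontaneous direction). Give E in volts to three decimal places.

+0.086 V

For a concentration cell E°cell = 0. The 0.69 M side is the cathode (reduction is favoured where [Mn²⁺] is higher).
With n = 2, E = −(0.0592/2) log([Mn²⁺]ₐₙ/[Mn²⁺]꜀ₐₜ) = −(0.0592/2) log(0.00084/0.69) = −(0.0592/2)(-2.915) = +0.086 V.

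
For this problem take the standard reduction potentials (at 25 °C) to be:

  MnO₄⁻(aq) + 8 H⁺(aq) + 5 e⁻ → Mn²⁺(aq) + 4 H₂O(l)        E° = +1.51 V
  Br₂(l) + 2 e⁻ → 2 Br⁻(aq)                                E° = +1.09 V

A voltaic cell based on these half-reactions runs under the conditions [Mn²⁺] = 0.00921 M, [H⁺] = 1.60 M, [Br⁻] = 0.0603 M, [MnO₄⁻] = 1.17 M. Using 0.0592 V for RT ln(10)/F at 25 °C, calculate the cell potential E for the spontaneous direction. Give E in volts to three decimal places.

MnO₄⁻/Mn²⁺ is the cathode (higher E°), Br₂/Br⁻ the anode: E°cell = +1.51 − (+1.09) = +0.42 V, n = 10.
Overall: 2 MnO₄⁻(aq) + 16 H⁺(aq) + 10 Br⁻(aq) → 2 Mn²⁺(aq) + 8 H₂O(l) + 5 Br₂(l)
Q = [Mn²⁺]^2 / ([MnO₄⁻]^2·[H⁺]^16·[Br⁻]^10); log Q = 4.723.
E = E° − (0.0592/n) log Q = +0.42 − (0.0592/10)(4.723) = +0.392 V.

+0.392 V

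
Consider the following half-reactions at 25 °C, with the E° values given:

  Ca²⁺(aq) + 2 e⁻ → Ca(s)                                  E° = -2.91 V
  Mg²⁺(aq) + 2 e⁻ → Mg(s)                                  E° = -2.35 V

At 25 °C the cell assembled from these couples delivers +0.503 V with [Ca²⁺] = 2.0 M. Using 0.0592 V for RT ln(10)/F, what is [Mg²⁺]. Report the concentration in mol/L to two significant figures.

0.024 M

Mg²⁺/Mg is the cathode, Ca²⁺/Ca the anode: E°cell = +0.56 V, n = 2.
Overall reaction: Mg²⁺(aq) + Ca(s) → Mg(s) + Ca²⁺(aq); Q = [Ca²⁺]^1/[Mg²⁺]^1.
From E = E° − (0.0592/n) log Q: log Q = (E° − E)·n/0.0592 = (+0.56 − (+0.503))·2/0.0592 = 1.9257.
So 1·log[Mg²⁺] = 1·log(2) − log Q = 0.3010 − (1.9257) = -1.6247; [Mg²⁺] = 10^(-1.6247) ≈ 0.024 M.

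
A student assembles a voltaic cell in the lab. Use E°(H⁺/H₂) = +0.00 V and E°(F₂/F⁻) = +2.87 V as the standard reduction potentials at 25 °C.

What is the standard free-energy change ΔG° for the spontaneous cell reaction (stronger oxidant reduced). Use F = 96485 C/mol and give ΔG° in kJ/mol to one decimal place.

-553.8 kJ/mol

F₂/F⁻ (E° = +2.87 V) is the cathode; H⁺/H₂ (E° = +0.00 V) is the anode, so E°cell = +2.87 V.
Balancing electrons gives n = 2 (lcm of 2 and 2).
ΔG° = −nFE° = −(2)(96485)(+2.87) = -553,824 J = -553.8 kJ/mol.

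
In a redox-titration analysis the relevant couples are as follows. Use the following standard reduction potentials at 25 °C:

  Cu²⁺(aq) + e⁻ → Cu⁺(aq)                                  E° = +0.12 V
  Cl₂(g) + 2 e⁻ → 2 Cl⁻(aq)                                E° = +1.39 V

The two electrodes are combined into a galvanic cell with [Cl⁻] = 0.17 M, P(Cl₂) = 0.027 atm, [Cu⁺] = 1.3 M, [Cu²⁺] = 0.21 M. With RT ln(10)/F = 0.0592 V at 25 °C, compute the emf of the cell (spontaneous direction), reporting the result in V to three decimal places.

+1.316 V

Cl₂/Cl⁻ is the cathode (higher E°), Cu²⁺/Cu⁺ the anode: E°cell = +1.39 − (+0.12) = +1.27 V, n = 2.
Overall: Cl₂(g) + 2 Cu⁺(aq) → 2 Cl⁻(aq) + 2 Cu²⁺(aq)
Q = [Cl⁻]^2·[Cu²⁺]^2 / (P(Cl₂)·[Cu⁺]^2); log Q = -1.554.
E = E° − (0.0592/n) log Q = +1.27 − (0.0592/2)(-1.554) = +1.316 V.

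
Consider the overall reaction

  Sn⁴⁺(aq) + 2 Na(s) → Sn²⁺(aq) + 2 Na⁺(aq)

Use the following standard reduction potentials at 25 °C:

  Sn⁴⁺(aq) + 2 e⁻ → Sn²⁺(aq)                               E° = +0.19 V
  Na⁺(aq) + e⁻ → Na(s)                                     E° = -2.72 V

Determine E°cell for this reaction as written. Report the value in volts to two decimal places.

+2.91 V

The Sn⁴⁺/Sn²⁺ couple has the higher reduction potential, so it is the cathode; Na⁺/Na is oxidised at the anode.
E°cell = E°(cathode) − E°(anode) = (+0.19) − (-2.72) = +2.91 V.
Since E°cell > 0, the reaction is spontaneous under standard conditions.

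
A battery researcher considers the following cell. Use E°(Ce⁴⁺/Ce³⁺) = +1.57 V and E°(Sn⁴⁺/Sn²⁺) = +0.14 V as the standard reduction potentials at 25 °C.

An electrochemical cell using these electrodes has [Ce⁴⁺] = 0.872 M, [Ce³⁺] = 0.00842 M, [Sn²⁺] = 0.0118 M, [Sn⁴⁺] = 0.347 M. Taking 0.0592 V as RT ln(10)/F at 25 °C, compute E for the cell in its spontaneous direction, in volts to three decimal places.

Ce⁴⁺/Ce³⁺ is the cathode (higher E°), Sn⁴⁺/Sn²⁺ the anode: E°cell = +1.57 − (+0.14) = +1.43 V, n = 2.
Overall: 2 Ce⁴⁺(aq) + Sn²⁺(aq) → 2 Ce³⁺(aq) + Sn⁴⁺(aq)
Q = [Ce³⁺]^2·[Sn⁴⁺] / ([Ce⁴⁺]^2·[Sn²⁺]); log Q = -2.562.
E = E° − (0.0592/n) log Q = +1.43 − (0.0592/2)(-2.562) = +1.506 V.

+1.506 V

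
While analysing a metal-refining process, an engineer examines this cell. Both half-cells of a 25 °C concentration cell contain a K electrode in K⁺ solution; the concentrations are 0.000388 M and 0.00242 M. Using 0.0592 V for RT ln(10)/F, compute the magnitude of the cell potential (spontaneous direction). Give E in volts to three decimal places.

+0.047 V

For a concentration cell E°cell = 0. The 0.00242 M side is the cathode (reduction is favoured where [K⁺] is higher).
With n = 1, E = −(0.0592/1) log([K⁺]ₐₙ/[K⁺]꜀ₐₜ) = −(0.0592/1) log(0.000388/0.00242) = −(0.0592/1)(-0.795) = +0.047 V.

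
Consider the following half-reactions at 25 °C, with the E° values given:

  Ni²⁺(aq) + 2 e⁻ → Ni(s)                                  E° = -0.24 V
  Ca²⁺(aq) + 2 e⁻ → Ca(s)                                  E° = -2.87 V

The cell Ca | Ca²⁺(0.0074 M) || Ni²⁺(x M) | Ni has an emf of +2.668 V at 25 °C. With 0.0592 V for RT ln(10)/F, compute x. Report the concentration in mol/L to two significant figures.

0.14 M

Ni²⁺/Ni is the cathode, Ca²⁺/Ca the anode: E°cell = +2.63 V, n = 2.
Overall reaction: Ni²⁺(aq) + Ca(s) → Ni(s) + Ca²⁺(aq); Q = [Ca²⁺]^1/[Ni²⁺]^1.
From E = E° − (0.0592/n) log Q: log Q = (E° − E)·n/0.0592 = (+2.63 − (+2.668))·2/0.0592 = -1.2838.
So 1·log[Ni²⁺] = 1·log(0.0074) − log Q = -2.1308 − (-1.2838) = -0.8470; [Ni²⁺] = 10^(-0.8470) ≈ 0.14 M.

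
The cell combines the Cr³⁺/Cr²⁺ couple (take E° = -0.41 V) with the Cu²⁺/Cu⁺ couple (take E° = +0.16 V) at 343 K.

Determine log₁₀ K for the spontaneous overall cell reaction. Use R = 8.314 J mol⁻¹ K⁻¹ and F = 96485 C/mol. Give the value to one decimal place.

8.4

Cathode: Cu²⁺/Cu⁺; anode: Cr³⁺/Cr²⁺. E°cell = (+0.16) − (-0.41) = +0.57 V, with n = 1.
ΔG° = −nFE° = −RT ln K, so ln K = nFE°/(RT) = (1)(96485)(+0.57) / ((8.314)(343)) = 19.285.
log₁₀ K = 19.285 / ln 10 = 8.4.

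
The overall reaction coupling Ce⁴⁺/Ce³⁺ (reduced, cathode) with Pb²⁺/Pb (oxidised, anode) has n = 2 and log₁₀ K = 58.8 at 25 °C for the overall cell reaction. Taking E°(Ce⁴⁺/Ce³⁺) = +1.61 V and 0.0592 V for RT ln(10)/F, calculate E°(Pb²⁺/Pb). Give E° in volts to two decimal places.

-0.13 V

E°cell = (0.0592/n)·log K = (0.0592/2)(58.8) = +1.740 V.
Since Ce⁴⁺/Ce³⁺ is the cathode and Pb²⁺/Pb the anode, E°cell = E°(Ce⁴⁺/Ce³⁺) − E°(Pb²⁺/Pb).
So E°(Pb²⁺/Pb) = E°(Ce⁴⁺/Ce³⁺) − E°cell = (+1.61) − (+1.740) = -0.13 V.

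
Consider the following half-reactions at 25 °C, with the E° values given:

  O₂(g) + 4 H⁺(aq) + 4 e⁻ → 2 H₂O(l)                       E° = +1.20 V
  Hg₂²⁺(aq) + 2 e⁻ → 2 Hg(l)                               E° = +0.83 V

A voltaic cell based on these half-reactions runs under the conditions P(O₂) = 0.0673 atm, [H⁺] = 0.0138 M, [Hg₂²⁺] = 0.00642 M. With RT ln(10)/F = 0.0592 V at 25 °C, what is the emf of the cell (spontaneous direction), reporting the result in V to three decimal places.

+0.307 V

O₂/H₂O is the cathode (higher E°), Hg₂²⁺/Hg the anode: E°cell = +1.20 − (+0.83) = +0.37 V, n = 4.
Overall: O₂(g) + 4 H⁺(aq) + 4 Hg(l) → 2 H₂O(l) + 2 Hg₂²⁺(aq)
Q = [Hg₂²⁺]^2 / (P(O₂)·[H⁺]^4); log Q = 4.228.
E = E° − (0.0592/n) log Q = +0.37 − (0.0592/4)(4.228) = +0.307 V.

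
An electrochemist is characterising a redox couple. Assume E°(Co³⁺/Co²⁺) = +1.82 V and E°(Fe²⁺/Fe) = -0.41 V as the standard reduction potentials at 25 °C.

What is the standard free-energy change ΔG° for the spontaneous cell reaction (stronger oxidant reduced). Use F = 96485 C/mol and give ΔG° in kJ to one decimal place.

-430.3 kJ

Co³⁺/Co²⁺ (E° = +1.82 V) is the cathode; Fe²⁺/Fe (E° = -0.41 V) is the anode, so E°cell = +2.23 V.
Balancing electrons gives n = 2 (lcm of 1 and 2).
ΔG° = −nFE° = −(2)(96485)(+2.23) = -430,323 J = -430.3 kJ.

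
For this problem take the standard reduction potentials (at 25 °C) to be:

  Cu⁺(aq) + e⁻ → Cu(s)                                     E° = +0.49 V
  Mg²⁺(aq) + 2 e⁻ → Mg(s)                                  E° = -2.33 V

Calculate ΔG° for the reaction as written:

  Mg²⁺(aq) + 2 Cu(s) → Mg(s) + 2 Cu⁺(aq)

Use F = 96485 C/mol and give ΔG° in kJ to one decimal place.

+544.2 kJ

As written, Mg²⁺/Mg is reduced (cathode) and Cu⁺/Cu is oxidised (anode), so E°cell = (-2.33) − (+0.49) = -2.82 V.
Balancing electrons gives n = 2.
ΔG° = −nFE° = −(2)(96485)(-2.82) = 544,175 J = +544.2 kJ.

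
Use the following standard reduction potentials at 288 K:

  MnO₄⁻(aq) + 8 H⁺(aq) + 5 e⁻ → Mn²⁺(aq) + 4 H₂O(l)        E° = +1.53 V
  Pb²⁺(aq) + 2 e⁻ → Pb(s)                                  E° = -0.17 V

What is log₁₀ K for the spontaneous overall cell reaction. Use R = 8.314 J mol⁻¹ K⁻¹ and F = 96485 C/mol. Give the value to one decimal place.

Cathode: MnO₄⁻/Mn²⁺; anode: Pb²⁺/Pb. E°cell = (+1.53) − (-0.17) = +1.70 V, with n = 10.
ΔG° = −nFE° = −RT ln K, so ln K = nFE°/(RT) = (10)(96485)(+1.70) / ((8.314)(288)) = 685.025.
log₁₀ K = 685.025 / ln 10 = 297.5.

297.5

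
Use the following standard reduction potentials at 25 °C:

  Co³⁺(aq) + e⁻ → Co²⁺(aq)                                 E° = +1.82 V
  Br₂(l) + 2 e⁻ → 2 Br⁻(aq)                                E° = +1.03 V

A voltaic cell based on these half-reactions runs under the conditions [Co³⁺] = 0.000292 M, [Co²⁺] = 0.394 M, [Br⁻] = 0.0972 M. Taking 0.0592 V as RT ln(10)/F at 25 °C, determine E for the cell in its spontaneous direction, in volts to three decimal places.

Co³⁺/Co²⁺ is the cathode (higher E°), Br₂/Br⁻ the anode: E°cell = +1.82 − (+1.03) = +0.79 V, n = 2.
Overall: 2 Co³⁺(aq) + 2 Br⁻(aq) → 2 Co²⁺(aq) + Br₂(l)
Q = [Co²⁺]^2 / ([Co³⁺]^2·[Br⁻]^2); log Q = 8.285.
E = E° − (0.0592/n) log Q = +0.79 − (0.0592/2)(8.285) = +0.545 V.

+0.545 V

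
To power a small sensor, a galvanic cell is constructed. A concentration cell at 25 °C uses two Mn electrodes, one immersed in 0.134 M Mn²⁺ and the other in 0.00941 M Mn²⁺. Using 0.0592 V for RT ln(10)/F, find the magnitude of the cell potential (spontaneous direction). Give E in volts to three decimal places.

For a concentration cell E°cell = 0. The 0.134 M side is the cathode (reduction is favoured where [Mn²⁺] is higher).
With n = 2, E = −(0.0592/2) log([Mn²⁺]ₐₙ/[Mn²⁺]꜀ₐₜ) = −(0.0592/2) log(0.00941/0.134) = −(0.0592/2)(-1.154) = +0.034 V.

+0.034 V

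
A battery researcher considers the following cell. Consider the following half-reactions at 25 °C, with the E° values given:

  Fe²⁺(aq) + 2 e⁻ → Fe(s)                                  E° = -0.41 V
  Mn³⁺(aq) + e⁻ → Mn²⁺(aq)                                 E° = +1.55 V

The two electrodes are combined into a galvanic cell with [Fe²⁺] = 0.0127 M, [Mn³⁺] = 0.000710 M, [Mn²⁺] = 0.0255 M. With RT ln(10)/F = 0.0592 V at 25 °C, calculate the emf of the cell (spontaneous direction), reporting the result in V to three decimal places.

+1.924 V

Mn³⁺/Mn²⁺ is the cathode (higher E°), Fe²⁺/Fe the anode: E°cell = +1.55 − (-0.41) = +1.96 V, n = 2.
Overall: 2 Mn³⁺(aq) + Fe(s) → 2 Mn²⁺(aq) + Fe²⁺(aq)
Q = [Mn²⁺]^2·[Fe²⁺] / ([Mn³⁺]^2); log Q = 1.214.
E = E° − (0.0592/n) log Q = +1.96 − (0.0592/2)(1.214) = +1.924 V.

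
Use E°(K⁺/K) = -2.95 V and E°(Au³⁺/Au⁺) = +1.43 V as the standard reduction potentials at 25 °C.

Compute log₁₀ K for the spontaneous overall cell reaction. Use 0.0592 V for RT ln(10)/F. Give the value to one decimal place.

Cathode: Au³⁺/Au⁺; anode: K⁺/K. E°cell = +4.38 V, n = 2.
log K = nE°cell / 0.0592 = (2)(+4.38) / 0.0592 = 148.0.

148.0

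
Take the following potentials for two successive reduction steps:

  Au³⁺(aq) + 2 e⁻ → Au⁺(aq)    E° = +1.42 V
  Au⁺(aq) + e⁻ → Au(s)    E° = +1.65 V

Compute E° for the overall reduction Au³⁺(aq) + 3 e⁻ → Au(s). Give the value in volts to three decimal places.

+1.497 V

Adding the free-energy changes (−nFE°) of the two steps gives −n₃FE°₃ = −n₁FE°₁ − n₂FE°₂.
E°₃ = (2×+1.42 + 1×+1.65) / 3 = (+4.490) / 3 = +1.497 V.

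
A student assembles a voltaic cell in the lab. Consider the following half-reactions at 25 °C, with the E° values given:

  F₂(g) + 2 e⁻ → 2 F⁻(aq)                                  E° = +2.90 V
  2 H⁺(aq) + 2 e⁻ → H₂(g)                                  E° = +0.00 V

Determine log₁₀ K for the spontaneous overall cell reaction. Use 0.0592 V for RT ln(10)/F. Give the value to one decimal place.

Cathode: F₂/F⁻; anode: H⁺/H₂. E°cell = +2.90 V, n = 2.
log K = nE°cell / 0.0592 = (2)(+2.90) / 0.0592 = 98.0.

98.0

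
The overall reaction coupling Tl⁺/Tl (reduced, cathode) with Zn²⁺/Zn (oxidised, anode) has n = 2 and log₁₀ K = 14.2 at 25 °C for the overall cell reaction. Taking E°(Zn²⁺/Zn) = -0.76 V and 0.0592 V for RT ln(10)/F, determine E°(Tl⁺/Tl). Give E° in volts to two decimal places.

-0.34 V

E°cell = (0.0592/n)·log K = (0.0592/2)(14.2) = +0.420 V.
Since Tl⁺/Tl is the cathode and Zn²⁺/Zn the anode, E°cell = E°(Tl⁺/Tl) − E°(Zn²⁺/Zn).
So E°(Tl⁺/Tl) = E°cell + E°(Zn²⁺/Zn) = +0.420 + (-0.76) = -0.34 V.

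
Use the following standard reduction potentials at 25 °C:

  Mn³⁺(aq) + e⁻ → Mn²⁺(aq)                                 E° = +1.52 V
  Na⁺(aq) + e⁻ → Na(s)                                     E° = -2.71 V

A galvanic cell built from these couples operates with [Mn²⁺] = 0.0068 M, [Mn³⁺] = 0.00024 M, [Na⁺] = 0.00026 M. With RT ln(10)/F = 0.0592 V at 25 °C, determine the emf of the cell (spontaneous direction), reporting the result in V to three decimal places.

+4.356 V

Mn³⁺/Mn²⁺ is the cathode (higher E°), Na⁺/Na the anode: E°cell = +1.52 − (-2.71) = +4.23 V, n = 1.
Overall: Mn³⁺(aq) + Na(s) → Mn²⁺(aq) + Na⁺(aq)
Q = [Mn²⁺]·[Na⁺] / ([Mn³⁺]); log Q = -2.133.
E = E° − (0.0592/n) log Q = +4.23 − (0.0592/1)(-2.133) = +4.356 V.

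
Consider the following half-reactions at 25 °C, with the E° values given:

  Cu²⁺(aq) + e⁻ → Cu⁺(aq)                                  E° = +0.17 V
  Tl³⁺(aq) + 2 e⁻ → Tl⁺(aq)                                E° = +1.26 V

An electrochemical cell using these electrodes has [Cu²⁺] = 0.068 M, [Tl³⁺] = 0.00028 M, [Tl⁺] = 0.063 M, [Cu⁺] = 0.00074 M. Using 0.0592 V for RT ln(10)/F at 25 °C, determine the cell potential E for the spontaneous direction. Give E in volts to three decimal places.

Tl³⁺/Tl⁺ is the cathode (higher E°), Cu²⁺/Cu⁺ the anode: E°cell = +1.26 − (+0.17) = +1.09 V, n = 2.
Overall: Tl³⁺(aq) + 2 Cu⁺(aq) → Tl⁺(aq) + 2 Cu²⁺(aq)
Q = [Tl⁺]·[Cu²⁺]^2 / ([Tl³⁺]·[Cu⁺]^2); log Q = 6.279.
E = E° − (0.0592/n) log Q = +1.09 − (0.0592/2)(6.279) = +0.904 V.

+0.904 V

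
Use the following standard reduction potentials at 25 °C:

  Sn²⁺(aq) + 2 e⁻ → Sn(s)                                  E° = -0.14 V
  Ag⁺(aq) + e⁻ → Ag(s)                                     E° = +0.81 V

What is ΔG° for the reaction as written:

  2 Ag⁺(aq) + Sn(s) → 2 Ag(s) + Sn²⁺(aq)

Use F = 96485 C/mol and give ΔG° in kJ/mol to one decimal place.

As written, Ag⁺/Ag is reduced (cathode) and Sn²⁺/Sn is oxidised (anode), so E°cell = (+0.81) − (-0.14) = +0.95 V.
Balancing electrons gives n = 2.
ΔG° = −nFE° = −(2)(96485)(+0.95) = -183,322 J = -183.3 kJ/mol.

-183.3 kJ/mol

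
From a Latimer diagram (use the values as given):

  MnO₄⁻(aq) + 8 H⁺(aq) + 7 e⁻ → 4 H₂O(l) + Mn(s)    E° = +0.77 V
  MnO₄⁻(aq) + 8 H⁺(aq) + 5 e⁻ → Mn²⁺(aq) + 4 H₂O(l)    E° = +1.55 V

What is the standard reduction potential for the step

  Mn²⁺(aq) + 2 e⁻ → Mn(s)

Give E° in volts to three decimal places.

-1.180 V

Sequential free energies add, so n₃E°₃ = n₁E°₁ + n₂E°₂.
With n₃ = 7, and the known step contributing 5×(+1.55) V, the unknown satisfies 2·E° = 7×(+0.77) − 5×(+1.55) = -2.360.
E° = -2.360 / 2 = -1.180 V.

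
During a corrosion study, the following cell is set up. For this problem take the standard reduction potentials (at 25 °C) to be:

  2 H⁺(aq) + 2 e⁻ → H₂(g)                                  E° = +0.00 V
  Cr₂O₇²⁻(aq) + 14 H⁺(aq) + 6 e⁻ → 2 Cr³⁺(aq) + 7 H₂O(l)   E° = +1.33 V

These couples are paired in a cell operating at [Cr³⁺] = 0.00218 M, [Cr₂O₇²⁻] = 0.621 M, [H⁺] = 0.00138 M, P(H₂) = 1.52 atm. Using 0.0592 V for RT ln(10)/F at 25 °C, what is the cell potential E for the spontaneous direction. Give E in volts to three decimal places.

+1.160 V

Cr₂O₇²⁻/Cr³⁺ is the cathode (higher E°), H⁺/H₂ the anode: E°cell = +1.33 − (+0.00) = +1.33 V, n = 6.
Overall: Cr₂O₇²⁻(aq) + 8 H⁺(aq) + 3 H₂(g) → 2 Cr³⁺(aq) + 7 H₂O(l)
Q = [Cr³⁺]^2 / ([Cr₂O₇²⁻]·[H⁺]^8·P(H₂)^3); log Q = 17.219.
E = E° − (0.0592/n) log Q = +1.33 − (0.0592/6)(17.219) = +1.160 V.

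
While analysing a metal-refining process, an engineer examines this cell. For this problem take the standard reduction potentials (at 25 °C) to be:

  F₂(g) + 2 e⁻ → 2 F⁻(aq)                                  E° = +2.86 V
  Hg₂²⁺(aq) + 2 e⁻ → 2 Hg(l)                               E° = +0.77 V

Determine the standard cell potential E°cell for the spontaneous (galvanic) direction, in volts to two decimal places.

The F₂/F⁻ couple has the higher reduction potential, so it is the cathode; Hg₂²⁺/Hg is oxidised at the anode.
E°cell = E°(cathode) − E°(anode) = (+2.86) − (+0.77) = +2.09 V.
Since E°cell > 0, the reaction is spontaneous under standard conditions.

+2.09 V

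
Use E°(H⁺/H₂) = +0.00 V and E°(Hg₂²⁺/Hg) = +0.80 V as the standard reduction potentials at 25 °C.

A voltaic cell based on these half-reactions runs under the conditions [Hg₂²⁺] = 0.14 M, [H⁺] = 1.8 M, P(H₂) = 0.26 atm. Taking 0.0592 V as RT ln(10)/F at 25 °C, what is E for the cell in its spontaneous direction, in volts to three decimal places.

Hg₂²⁺/Hg is the cathode (higher E°), H⁺/H₂ the anode: E°cell = +0.80 − (+0.00) = +0.80 V, n = 2.
Overall: Hg₂²⁺(aq) + H₂(g) → 2 Hg(l) + 2 H⁺(aq)
Q = [H⁺]^2 / ([Hg₂²⁺]·P(H₂)); log Q = 1.949.
E = E° − (0.0592/n) log Q = +0.80 − (0.0592/2)(1.949) = +0.742 V.

+0.742 V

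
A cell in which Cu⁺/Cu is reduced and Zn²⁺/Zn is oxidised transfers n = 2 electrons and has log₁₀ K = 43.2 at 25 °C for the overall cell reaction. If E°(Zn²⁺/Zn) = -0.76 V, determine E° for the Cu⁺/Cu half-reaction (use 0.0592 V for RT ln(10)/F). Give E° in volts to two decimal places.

+0.52 V

E°cell = (0.0592/n)·log K = (0.0592/2)(43.2) = +1.279 V.
Since Cu⁺/Cu is the cathode and Zn²⁺/Zn the anode, E°cell = E°(Cu⁺/Cu) − E°(Zn²⁺/Zn).
So E°(Cu⁺/Cu) = E°cell + E°(Zn²⁺/Zn) = +1.279 + (-0.76) = +0.52 V.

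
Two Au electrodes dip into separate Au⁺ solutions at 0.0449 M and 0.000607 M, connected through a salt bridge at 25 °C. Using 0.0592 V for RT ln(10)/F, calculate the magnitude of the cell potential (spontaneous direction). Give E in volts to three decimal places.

For a concentration cell E°cell = 0. The 0.0449 M side is the cathode (reduction is favoured where [Au⁺] is higher).
With n = 1, E = −(0.0592/1) log([Au⁺]ₐₙ/[Au⁺]꜀ₐₜ) = −(0.0592/1) log(0.000607/0.0449) = −(0.0592/1)(-1.869) = +0.111 V.

+0.111 V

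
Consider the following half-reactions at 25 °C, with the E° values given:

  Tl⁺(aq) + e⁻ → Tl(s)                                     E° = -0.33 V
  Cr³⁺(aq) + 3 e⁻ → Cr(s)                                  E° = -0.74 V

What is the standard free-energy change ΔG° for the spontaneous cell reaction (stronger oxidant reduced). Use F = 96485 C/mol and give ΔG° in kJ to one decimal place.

Tl⁺/Tl (E° = -0.33 V) is the cathode; Cr³⁺/Cr (E° = -0.74 V) is the anode, so E°cell = +0.41 V.
Balancing electrons gives n = 3 (lcm of 1 and 3).
ΔG° = −nFE° = −(3)(96485)(+0.41) = -118,677 J = -118.7 kJ.

-118.7 kJ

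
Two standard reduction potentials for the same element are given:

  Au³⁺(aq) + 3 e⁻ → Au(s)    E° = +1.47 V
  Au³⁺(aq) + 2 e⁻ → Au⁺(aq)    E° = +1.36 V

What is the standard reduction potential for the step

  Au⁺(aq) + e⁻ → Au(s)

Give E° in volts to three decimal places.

+1.690 V

Sequential free energies add, so n₃E°₃ = n₁E°₁ + n₂E°₂.
With n₃ = 3, and the known step contributing 2×(+1.36) V, the unknown satisfies 1·E° = 3×(+1.47) − 2×(+1.36) = +1.690.
E° = +1.690 / 1 = +1.690 V.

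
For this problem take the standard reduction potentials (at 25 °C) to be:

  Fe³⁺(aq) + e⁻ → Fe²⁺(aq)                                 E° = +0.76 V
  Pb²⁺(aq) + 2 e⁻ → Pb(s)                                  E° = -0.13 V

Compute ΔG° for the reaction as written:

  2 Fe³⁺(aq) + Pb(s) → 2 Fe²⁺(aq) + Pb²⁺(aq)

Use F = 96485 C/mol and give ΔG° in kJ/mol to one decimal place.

-171.7 kJ/mol

As written, Fe³⁺/Fe²⁺ is reduced (cathode) and Pb²⁺/Pb is oxidised (anode), so E°cell = (+0.76) − (-0.13) = +0.89 V.
Balancing electrons gives n = 2.
ΔG° = −nFE° = −(2)(96485)(+0.89) = -171,743 J = -171.7 kJ/mol.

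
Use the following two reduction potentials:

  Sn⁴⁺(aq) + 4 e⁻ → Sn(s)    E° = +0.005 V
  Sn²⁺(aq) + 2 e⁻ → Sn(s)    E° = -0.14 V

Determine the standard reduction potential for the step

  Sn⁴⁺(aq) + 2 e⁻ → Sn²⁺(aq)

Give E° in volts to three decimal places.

Sequential free energies add, so n₃E°₃ = n₁E°₁ + n₂E°₂.
With n₃ = 4, and the known step contributing 2×(-0.14) V, the unknown satisfies 2·E° = 4×(+0.005) − 2×(-0.14) = +0.300.
E° = +0.300 / 2 = +0.150 V.

+0.150 V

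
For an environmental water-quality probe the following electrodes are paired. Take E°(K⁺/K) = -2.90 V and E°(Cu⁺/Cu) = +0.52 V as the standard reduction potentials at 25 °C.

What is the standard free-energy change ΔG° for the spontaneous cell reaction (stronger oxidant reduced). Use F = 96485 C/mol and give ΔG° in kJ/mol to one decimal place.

-330.0 kJ/mol

Cu⁺/Cu (E° = +0.52 V) is the cathode; K⁺/K (E° = -2.90 V) is the anode, so E°cell = +3.42 V.
Balancing electrons gives n = 1 (lcm of 1 and 1).
ΔG° = −nFE° = −(1)(96485)(+3.42) = -329,979 J = -330.0 kJ/mol.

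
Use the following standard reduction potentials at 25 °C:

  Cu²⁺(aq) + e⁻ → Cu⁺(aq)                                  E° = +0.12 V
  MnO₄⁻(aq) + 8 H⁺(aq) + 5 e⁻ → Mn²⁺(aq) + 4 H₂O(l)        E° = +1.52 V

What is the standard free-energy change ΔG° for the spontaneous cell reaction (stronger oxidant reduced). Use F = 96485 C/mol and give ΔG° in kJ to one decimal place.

-675.4 kJ

MnO₄⁻/Mn²⁺ (E° = +1.52 V) is the cathode; Cu²⁺/Cu⁺ (E° = +0.12 V) is the anode, so E°cell = +1.40 V.
Balancing electrons gives n = 5 (lcm of 5 and 1).
ΔG° = −nFE° = −(5)(96485)(+1.40) = -675,395 J = -675.4 kJ.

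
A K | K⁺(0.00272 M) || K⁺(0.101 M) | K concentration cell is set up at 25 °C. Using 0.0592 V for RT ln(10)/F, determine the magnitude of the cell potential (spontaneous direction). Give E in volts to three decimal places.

For a concentration cell E°cell = 0. The 0.101 M side is the cathode (reduction is favoured where [K⁺] is higher).
With n = 1, E = −(0.0592/1) log([K⁺]ₐₙ/[K⁺]꜀ₐₜ) = −(0.0592/1) log(0.00272/0.101) = −(0.0592/1)(-1.570) = +0.093 V.

+0.093 V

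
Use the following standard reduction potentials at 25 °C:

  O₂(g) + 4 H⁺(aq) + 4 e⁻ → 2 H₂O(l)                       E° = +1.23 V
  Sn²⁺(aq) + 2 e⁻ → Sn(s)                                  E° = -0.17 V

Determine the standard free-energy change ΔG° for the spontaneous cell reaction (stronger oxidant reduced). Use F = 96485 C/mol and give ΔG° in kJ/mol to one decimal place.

O₂/H₂O (E° = +1.23 V) is the cathode; Sn²⁺/Sn (E° = -0.17 V) is the anode, so E°cell = +1.40 V.
Balancing electrons gives n = 4 (lcm of 4 and 2).
ΔG° = −nFE° = −(4)(96485)(+1.40) = -540,316 J = -540.3 kJ/mol.

-540.3 kJ/mol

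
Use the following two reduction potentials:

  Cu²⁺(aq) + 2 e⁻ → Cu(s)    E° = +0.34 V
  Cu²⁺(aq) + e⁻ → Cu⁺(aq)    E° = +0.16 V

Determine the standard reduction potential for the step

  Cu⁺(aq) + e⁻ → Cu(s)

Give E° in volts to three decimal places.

Sequential free energies add, so n₃E°₃ = n₁E°₁ + n₂E°₂.
With n₃ = 2, and the known step contributing 1×(+0.16) V, the unknown satisfies 1·E° = 2×(+0.34) − 1×(+0.16) = +0.520.
E° = +0.520 / 1 = +0.520 V.

+0.520 V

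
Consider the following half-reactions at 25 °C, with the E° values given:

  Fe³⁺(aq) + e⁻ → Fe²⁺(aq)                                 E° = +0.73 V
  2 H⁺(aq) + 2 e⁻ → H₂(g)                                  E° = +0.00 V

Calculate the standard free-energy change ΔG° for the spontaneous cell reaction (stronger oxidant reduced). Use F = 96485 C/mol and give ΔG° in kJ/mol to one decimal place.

-140.9 kJ/mol

Fe³⁺/Fe²⁺ (E° = +0.73 V) is the cathode; H⁺/H₂ (E° = +0.00 V) is the anode, so E°cell = +0.73 V.
Balancing electrons gives n = 2 (lcm of 1 and 2).
ΔG° = −nFE° = −(2)(96485)(+0.73) = -140,868 J = -140.9 kJ/mol.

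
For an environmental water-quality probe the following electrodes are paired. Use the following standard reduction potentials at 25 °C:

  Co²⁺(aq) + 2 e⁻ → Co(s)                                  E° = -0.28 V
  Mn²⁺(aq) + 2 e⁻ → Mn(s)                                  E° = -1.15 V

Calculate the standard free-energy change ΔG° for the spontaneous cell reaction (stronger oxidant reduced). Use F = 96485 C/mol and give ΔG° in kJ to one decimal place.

-167.9 kJ

Co²⁺/Co (E° = -0.28 V) is the cathode; Mn²⁺/Mn (E° = -1.15 V) is the anode, so E°cell = +0.87 V.
Balancing electrons gives n = 2 (lcm of 2 and 2).
ΔG° = −nFE° = −(2)(96485)(+0.87) = -167,884 J = -167.9 kJ.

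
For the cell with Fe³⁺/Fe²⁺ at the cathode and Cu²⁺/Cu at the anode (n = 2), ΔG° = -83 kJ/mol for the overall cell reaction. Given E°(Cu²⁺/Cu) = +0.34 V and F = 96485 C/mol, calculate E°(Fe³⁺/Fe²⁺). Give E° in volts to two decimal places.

E°cell = −ΔG°/(nF) = −(-83×10³)/((2)(96485)) = +0.430 V.
Since Fe³⁺/Fe²⁺ is the cathode and Cu²⁺/Cu the anode, E°cell = E°(Fe³⁺/Fe²⁺) − E°(Cu²⁺/Cu).
So E°(Fe³⁺/Fe²⁺) = E°cell + E°(Cu²⁺/Cu) = +0.430 + (+0.34) = +0.77 V.

+0.77 V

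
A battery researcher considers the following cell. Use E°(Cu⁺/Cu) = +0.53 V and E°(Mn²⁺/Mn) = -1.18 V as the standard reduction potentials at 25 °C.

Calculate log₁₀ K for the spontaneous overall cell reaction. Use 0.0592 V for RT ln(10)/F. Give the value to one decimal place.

Cathode: Cu⁺/Cu; anode: Mn²⁺/Mn. E°cell = +1.71 V, n = 2.
log K = nE°cell / 0.0592 = (2)(+1.71) / 0.0592 = 57.8.

57.8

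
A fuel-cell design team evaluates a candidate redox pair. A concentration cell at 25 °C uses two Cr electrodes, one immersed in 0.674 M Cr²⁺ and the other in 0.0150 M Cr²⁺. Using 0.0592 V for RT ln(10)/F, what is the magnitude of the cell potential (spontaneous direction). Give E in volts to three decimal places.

For a concentration cell E°cell = 0. The 0.674 M side is the cathode (reduction is favoured where [Cr²⁺] is higher).
With n = 2, E = −(0.0592/2) log([Cr²⁺]ₐₙ/[Cr²⁺]꜀ₐₜ) = −(0.0592/2) log(0.015/0.674) = −(0.0592/2)(-1.653) = +0.049 V.

+0.049 V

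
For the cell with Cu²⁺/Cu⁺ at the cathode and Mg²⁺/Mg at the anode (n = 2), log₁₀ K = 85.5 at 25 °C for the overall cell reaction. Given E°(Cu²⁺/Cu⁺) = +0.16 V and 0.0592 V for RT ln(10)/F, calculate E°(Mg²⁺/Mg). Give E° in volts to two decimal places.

-2.37 V

E°cell = (0.0592/n)·log K = (0.0592/2)(85.5) = +2.531 V.
Since Cu²⁺/Cu⁺ is the cathode and Mg²⁺/Mg the anode, E°cell = E°(Cu²⁺/Cu⁺) − E°(Mg²⁺/Mg).
So E°(Mg²⁺/Mg) = E°(Cu²⁺/Cu⁺) − E°cell = (+0.16) − (+2.531) = -2.37 V.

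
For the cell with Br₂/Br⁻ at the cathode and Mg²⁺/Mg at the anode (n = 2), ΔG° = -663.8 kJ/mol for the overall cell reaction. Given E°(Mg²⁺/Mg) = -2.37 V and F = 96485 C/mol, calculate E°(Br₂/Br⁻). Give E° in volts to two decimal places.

E°cell = −ΔG°/(nF) = −(-663.8×10³)/((2)(96485)) = +3.440 V.
Since Br₂/Br⁻ is the cathode and Mg²⁺/Mg the anode, E°cell = E°(Br₂/Br⁻) − E°(Mg²⁺/Mg).
So E°(Br₂/Br⁻) = E°cell + E°(Mg²⁺/Mg) = +3.440 + (-2.37) = +1.07 V.

+1.07 V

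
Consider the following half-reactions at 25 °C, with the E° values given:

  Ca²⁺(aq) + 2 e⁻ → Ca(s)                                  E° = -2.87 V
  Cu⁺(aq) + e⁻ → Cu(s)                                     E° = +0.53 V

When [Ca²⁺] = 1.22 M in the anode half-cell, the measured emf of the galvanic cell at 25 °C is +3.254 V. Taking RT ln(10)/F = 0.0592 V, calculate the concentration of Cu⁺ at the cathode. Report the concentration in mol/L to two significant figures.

Cu⁺/Cu is the cathode, Ca²⁺/Ca the anode: E°cell = +3.40 V, n = 2.
Overall reaction: 2 Cu⁺(aq) + Ca(s) → 2 Cu(s) + Ca²⁺(aq); Q = [Ca²⁺]^1/[Cu⁺]^2.
From E = E° − (0.0592/n) log Q: log Q = (E° − E)·n/0.0592 = (+3.40 − (+3.254))·2/0.0592 = 4.9324.
So 2·log[Cu⁺] = 1·log(1.22) − log Q = 0.0864 − (4.9324) = -4.8460; log[Cu⁺] = -4.8460 / 2 = -2.4230; [Cu⁺] = 10^(-2.4230) ≈ 0.0038 M.

0.0038 M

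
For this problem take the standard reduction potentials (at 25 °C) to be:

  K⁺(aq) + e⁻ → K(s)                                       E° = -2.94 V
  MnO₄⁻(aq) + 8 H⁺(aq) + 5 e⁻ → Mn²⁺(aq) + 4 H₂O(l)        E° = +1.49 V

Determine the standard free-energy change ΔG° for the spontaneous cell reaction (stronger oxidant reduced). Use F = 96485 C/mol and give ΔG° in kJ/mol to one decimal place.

MnO₄⁻/Mn²⁺ (E° = +1.49 V) is the cathode; K⁺/K (E° = -2.94 V) is the anode, so E°cell = +4.43 V.
Balancing electrons gives n = 5 (lcm of 5 and 1).
ΔG° = −nFE° = −(5)(96485)(+4.43) = -2,137,143 J = -2137.1 kJ/mol.

-2137.1 kJ/mol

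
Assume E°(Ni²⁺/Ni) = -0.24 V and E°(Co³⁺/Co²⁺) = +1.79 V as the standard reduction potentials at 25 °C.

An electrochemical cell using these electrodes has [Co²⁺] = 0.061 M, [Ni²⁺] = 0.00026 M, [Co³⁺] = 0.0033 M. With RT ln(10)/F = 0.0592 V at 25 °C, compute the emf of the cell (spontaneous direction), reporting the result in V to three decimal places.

+2.061 V

Co³⁺/Co²⁺ is the cathode (higher E°), Ni²⁺/Ni the anode: E°cell = +1.79 − (-0.24) = +2.03 V, n = 2.
Overall: 2 Co³⁺(aq) + Ni(s) → 2 Co²⁺(aq) + Ni²⁺(aq)
Q = [Co²⁺]^2·[Ni²⁺] / ([Co³⁺]^2); log Q = -1.051.
E = E° − (0.0592/n) log Q = +2.03 − (0.0592/2)(-1.051) = +2.061 V.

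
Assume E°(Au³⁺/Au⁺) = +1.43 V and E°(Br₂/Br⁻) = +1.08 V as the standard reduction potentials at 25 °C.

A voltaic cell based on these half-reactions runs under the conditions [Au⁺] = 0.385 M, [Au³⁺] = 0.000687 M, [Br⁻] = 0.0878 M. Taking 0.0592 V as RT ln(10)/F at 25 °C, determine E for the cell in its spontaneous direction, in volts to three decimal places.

+0.206 V

Au³⁺/Au⁺ is the cathode (higher E°), Br₂/Br⁻ the anode: E°cell = +1.43 − (+1.08) = +0.35 V, n = 2.
Overall: Au³⁺(aq) + 2 Br⁻(aq) → Au⁺(aq) + Br₂(l)
Q = [Au⁺] / ([Au³⁺]·[Br⁻]^2); log Q = 4.862.
E = E° − (0.0592/n) log Q = +0.35 − (0.0592/2)(4.862) = +0.206 V.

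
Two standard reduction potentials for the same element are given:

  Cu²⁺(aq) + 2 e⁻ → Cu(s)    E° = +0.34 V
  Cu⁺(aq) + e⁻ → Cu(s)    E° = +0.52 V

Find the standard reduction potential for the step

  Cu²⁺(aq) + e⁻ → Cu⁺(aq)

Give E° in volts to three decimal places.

Sequential free energies add, so n₃E°₃ = n₁E°₁ + n₂E°₂.
With n₃ = 2, and the known step contributing 1×(+0.52) V, the unknown satisfies 1·E° = 2×(+0.34) − 1×(+0.52) = +0.160.
E° = +0.160 / 1 = +0.160 V.

+0.160 V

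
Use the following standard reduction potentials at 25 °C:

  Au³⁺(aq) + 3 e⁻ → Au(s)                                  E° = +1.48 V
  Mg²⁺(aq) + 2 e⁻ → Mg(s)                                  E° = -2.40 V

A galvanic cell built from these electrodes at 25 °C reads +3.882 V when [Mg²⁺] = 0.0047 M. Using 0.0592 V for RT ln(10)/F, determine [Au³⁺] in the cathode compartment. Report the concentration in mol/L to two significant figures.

Au³⁺/Au is the cathode, Mg²⁺/Mg the anode: E°cell = +3.88 V, n = 6.
Overall reaction: 2 Au³⁺(aq) + 3 Mg(s) → 2 Au(s) + 3 Mg²⁺(aq); Q = [Mg²⁺]^3/[Au³⁺]^2.
From E = E° − (0.0592/n) log Q: log Q = (E° − E)·n/0.0592 = (+3.88 − (+3.882))·6/0.0592 = -0.2027.
So 2·log[Au³⁺] = 3·log(0.0047) − log Q = -6.9837 − (-0.2027) = -6.7810; log[Au³⁺] = -6.7810 / 2 = -3.3905; [Au³⁺] = 10^(-3.3905) ≈ 0.00041 M.

0.00041 M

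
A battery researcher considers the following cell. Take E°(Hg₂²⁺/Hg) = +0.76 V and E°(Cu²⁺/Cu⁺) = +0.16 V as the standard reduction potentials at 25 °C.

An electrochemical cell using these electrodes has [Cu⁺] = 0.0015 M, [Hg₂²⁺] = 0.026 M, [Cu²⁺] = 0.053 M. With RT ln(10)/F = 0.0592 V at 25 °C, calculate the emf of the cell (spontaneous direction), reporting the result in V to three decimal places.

Hg₂²⁺/Hg is the cathode (higher E°), Cu²⁺/Cu⁺ the anode: E°cell = +0.76 − (+0.16) = +0.60 V, n = 2.
Overall: Hg₂²⁺(aq) + 2 Cu⁺(aq) → 2 Hg(l) + 2 Cu²⁺(aq)
Q = [Cu²⁺]^2 / ([Hg₂²⁺]·[Cu⁺]^2); log Q = 4.681.
E = E° − (0.0592/n) log Q = +0.60 − (0.0592/2)(4.681) = +0.461 V.

+0.461 V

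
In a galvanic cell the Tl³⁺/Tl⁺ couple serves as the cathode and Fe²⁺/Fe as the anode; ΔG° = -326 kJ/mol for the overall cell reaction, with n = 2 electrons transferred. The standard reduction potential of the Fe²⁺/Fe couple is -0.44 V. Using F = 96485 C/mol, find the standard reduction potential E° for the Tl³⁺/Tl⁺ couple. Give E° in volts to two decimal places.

E°cell = −ΔG°/(nF) = −(-326×10³)/((2)(96485)) = +1.689 V.
Since Tl³⁺/Tl⁺ is the cathode and Fe²⁺/Fe the anode, E°cell = E°(Tl³⁺/Tl⁺) − E°(Fe²⁺/Fe).
So E°(Tl³⁺/Tl⁺) = E°cell + E°(Fe²⁺/Fe) = +1.689 + (-0.44) = +1.25 V.

+1.25 V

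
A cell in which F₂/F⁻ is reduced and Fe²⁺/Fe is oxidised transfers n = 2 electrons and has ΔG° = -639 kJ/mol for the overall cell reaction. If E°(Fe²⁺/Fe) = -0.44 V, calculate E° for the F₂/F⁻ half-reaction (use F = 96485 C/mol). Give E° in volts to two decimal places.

+2.87 V

E°cell = −ΔG°/(nF) = −(-639×10³)/((2)(96485)) = +3.311 V.
Since F₂/F⁻ is the cathode and Fe²⁺/Fe the anode, E°cell = E°(F₂/F⁻) − E°(Fe²⁺/Fe).
So E°(F₂/F⁻) = E°cell + E°(Fe²⁺/Fe) = +3.311 + (-0.44) = +2.87 V.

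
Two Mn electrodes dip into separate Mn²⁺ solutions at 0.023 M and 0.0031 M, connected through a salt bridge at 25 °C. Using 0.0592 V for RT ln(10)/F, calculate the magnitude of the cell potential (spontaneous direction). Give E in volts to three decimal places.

For a concentration cell E°cell = 0. The 0.023 M side is the cathode (reduction is favoured where [Mn²⁺] is higher).
With n = 2, E = −(0.0592/2) log([Mn²⁺]ₐₙ/[Mn²⁺]꜀ₐₜ) = −(0.0592/2) log(0.0031/0.023) = −(0.0592/2)(-0.870) = +0.026 V.

+0.026 V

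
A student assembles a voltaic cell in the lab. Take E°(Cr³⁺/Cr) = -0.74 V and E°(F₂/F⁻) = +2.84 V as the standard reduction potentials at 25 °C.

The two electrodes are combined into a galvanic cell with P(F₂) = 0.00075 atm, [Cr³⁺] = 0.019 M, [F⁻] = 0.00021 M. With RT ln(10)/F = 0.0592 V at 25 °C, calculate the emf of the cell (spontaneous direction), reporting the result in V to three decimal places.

+3.739 V

F₂/F⁻ is the cathode (higher E°), Cr³⁺/Cr the anode: E°cell = +2.84 − (-0.74) = +3.58 V, n = 6.
Overall: 3 F₂(g) + 2 Cr(s) → 6 F⁻(aq) + 2 Cr³⁺(aq)
Q = [F⁻]^6·[Cr³⁺]^2 / (P(F₂)^3); log Q = -16.134.
E = E° − (0.0592/n) log Q = +3.58 − (0.0592/6)(-16.134) = +3.739 V.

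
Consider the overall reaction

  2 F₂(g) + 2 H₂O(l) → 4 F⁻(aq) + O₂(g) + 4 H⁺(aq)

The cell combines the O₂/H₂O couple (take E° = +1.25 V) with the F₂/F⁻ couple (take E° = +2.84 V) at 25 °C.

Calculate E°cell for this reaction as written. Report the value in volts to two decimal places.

The F₂/F⁻ couple has the higher reduction potential, so it is the cathode; O₂/H₂O is oxidised at the anode.
E°cell = E°(cathode) − E°(anode) = (+2.84) − (+1.25) = +1.59 V.
Since E°cell > 0, the reaction is spontaneous under standard conditions.

+1.59 V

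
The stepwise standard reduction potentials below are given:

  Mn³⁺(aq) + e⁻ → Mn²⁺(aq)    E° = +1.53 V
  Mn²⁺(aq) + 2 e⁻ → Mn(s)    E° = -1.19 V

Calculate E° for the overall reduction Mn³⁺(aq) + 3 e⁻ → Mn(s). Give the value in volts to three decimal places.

Since ΔG° = −nFE° is additive over sequential reductions, n₃E°₃ = n₁E°₁ + n₂E°₂.
E°₃ = (1×+1.53 + 2×-1.19) / 3 = (-0.850) / 3 = -0.283 V.
Simply averaging or adding the two E° values would be wrong; the electron-weighted sum is required.

-0.283 V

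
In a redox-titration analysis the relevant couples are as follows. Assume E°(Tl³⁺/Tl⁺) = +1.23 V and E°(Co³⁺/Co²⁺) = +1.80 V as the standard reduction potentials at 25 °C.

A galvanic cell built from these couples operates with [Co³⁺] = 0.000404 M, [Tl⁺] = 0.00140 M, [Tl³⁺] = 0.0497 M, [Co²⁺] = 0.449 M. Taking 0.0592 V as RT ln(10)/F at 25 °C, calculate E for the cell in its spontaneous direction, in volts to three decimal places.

+0.344 V

Co³⁺/Co²⁺ is the cathode (higher E°), Tl³⁺/Tl⁺ the anode: E°cell = +1.80 − (+1.23) = +0.57 V, n = 2.
Overall: 2 Co³⁺(aq) + Tl⁺(aq) → 2 Co²⁺(aq) + Tl³⁺(aq)
Q = [Co²⁺]^2·[Tl³⁺] / ([Co³⁺]^2·[Tl⁺]); log Q = 7.642.
E = E° − (0.0592/n) log Q = +0.57 − (0.0592/2)(7.642) = +0.344 V.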